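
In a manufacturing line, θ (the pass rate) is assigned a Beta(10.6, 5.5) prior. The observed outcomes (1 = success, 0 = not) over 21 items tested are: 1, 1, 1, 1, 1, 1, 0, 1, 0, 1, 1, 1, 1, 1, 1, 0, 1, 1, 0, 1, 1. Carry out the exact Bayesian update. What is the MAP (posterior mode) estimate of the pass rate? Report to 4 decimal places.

0.7578

The Beta prior is conjugate to a Binomial/Bernoulli likelihood; the update adds successes to α and failures to β.
Posterior: Beta(α+k, β+n−k) = Beta(10.6+17, 5.5+4) = Beta(27.6, 9.5).
Mode of Beta(a,b) for a,b>1 is (a−1)/(a+b−2) = 26.6/35.1 = 0.7578.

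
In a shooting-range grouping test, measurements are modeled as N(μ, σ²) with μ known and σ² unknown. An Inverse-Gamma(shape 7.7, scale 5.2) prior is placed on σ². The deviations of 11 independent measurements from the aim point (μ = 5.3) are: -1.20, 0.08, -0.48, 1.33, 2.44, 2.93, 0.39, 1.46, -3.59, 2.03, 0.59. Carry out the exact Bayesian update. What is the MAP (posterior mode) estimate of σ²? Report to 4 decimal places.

With known mean μ and an Inverse-Gamma(α, β) prior on σ², the Normal likelihood is conjugate: posterior is Inv-Gamma(α + n/2, β + Σ(xᵢ−μ)²/2).
Σ(xᵢ−μ)² = (-1.20)² + (0.08)² + (-0.48)² + (1.33)² + (2.44)² + (2.93)² + (0.39)² + (1.46)² + (-3.59)² + (2.03)² + (0.59)² = 37.6250.
Posterior: Inv-Gamma(7.7 + 11/2, 5.2 + 37.6250/2) = Inv-Gamma(13.20, 24.01250).
Mode = β/(α+1) = 24.01250/14.20 = 1.6910.

1.6910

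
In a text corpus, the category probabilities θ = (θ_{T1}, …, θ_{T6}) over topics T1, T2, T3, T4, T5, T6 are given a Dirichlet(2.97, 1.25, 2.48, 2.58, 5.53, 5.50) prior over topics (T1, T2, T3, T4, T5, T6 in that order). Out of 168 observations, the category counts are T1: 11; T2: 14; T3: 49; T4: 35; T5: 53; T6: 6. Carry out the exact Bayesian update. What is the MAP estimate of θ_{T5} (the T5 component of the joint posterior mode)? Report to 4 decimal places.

0.3156

The Dirichlet prior is conjugate to the Multinomial likelihood: each posterior αⱼ = prior αⱼ + observed count nⱼ.
Posterior concentration: (13.97, 15.25, 51.48, 37.58, 58.53, 11.50), total = 188.31.
Joint mode component: (α_{T5}−1)/(Σα−K) = 57.53/182.31 = 0.3156.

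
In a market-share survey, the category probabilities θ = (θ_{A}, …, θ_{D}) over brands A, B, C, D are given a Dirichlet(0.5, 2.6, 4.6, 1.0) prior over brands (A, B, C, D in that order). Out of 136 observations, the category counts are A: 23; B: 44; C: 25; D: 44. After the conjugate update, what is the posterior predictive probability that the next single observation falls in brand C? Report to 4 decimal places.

0.2046

The Dirichlet prior is conjugate to the Multinomial likelihood: each posterior αⱼ = prior αⱼ + observed count nⱼ.
Posterior concentration: (23.5, 46.6, 29.6, 45.0), total = 144.7.
P(next = C | data) = α_{C}/Σα = 0.2046.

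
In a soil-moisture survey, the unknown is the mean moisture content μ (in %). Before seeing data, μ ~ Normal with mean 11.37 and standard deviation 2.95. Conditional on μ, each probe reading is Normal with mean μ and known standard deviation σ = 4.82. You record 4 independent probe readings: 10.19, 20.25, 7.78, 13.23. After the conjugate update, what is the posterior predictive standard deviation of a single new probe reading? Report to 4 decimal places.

For Normal data with known variance σ², a Normal(μ₀, σ₀²) prior on μ is conjugate. Posterior precision = 1/σ₀² + n/σ²; posterior mean is the precision-weighted average of μ₀ and x̄.
σ₀² = 2.95² = 8.7025, σ² = 4.82² = 23.2324; σ² + n·σ₀² = 23.2324 + 4·8.7025 = 58.0424.
Posterior precision = 1/σ₀² + n/σ² = 1/8.7025 + 4/23.2324 = (σ² + n·σ₀²)/(σ₀²σ²) = 58.0424/(8.7025·23.2324); posterior variance σₙ² = σ₀²σ²/(σ² + n·σ₀²) = 8.7025·23.2324/58.0424 = 3.483315.
Predictive variance for one new observation = σₙ² + σ² = 8.7025·23.2324/58.0424 + 23.2324 = σ²·(σ₀² + 58.0424)/58.0424 = 23.2324·66.7449/58.0424 = 26.715715; SD = √(23.2324·66.7449/58.0424) = 5.1687.

5.1687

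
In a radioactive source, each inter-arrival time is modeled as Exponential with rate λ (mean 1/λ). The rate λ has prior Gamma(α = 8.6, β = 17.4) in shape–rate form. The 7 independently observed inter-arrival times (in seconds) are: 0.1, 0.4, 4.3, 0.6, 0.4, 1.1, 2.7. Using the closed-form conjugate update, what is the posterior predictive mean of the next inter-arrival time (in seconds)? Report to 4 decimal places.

1.8493

With a Gamma(shape α, rate β) prior on the exponential rate λ, the posterior after n observations with total T = Σxᵢ is Gamma(α+n, β+T).
Sum of observations T = 9.6 seconds; n = 7.
Posterior: Gamma(8.6+7, 17.4+9.6) = Gamma(15.6, 27.0).
The predictive distribution for the next observation is Lomax; its mean is β/(α−1) = 27.0/14.6 = 1.8493.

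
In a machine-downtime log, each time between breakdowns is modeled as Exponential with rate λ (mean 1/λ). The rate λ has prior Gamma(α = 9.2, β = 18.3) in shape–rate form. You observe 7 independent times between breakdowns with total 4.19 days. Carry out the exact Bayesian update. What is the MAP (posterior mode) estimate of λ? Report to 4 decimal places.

With a Gamma(shape α, rate β) prior on the exponential rate λ, the posterior after n observations with total T = Σxᵢ is Gamma(α+n, β+T).
Posterior: Gamma(9.2+7, 18.3+4.19) = Gamma(16.2, 22.49).
Mode = (α−1)/β = 0.6759.

0.6759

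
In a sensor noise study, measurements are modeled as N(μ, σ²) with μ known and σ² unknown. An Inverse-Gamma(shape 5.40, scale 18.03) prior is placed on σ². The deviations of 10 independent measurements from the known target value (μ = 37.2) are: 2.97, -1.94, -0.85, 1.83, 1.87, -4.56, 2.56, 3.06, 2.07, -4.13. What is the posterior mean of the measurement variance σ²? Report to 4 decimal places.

6.0779

With known mean μ and an Inverse-Gamma(α, β) prior on σ², the Normal likelihood is conjugate: posterior is Inv-Gamma(α + n/2, β + Σ(xᵢ−μ)²/2).
Σ(xᵢ−μ)² = (2.97)² + (-1.94)² + (-0.85)² + (1.83)² + (1.87)² + (-4.56)² + (2.56)² + (3.06)² + (2.07)² + (-4.13)² = 78.2054.
Posterior: Inv-Gamma(5.40 + 10/2, 18.03 + 78.2054/2) = Inv-Gamma(10.40, 57.13270).
E[σ²|data] = β/(α−1) = 57.13270/9.40 = 6.0779.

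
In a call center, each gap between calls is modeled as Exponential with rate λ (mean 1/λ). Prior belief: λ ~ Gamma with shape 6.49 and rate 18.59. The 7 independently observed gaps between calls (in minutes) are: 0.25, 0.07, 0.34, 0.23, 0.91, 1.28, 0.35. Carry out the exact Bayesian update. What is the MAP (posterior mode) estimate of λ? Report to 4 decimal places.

0.5672

With a Gamma(shape α, rate β) prior on the exponential rate λ, the posterior after n observations with total T = Σxᵢ is Gamma(α+n, β+T).
Sum of observations T = 3.43 minutes; n = 7.
Posterior: Gamma(6.49+7, 18.59+3.43) = Gamma(13.49, 22.02).
Mode = (α−1)/β = 0.5672.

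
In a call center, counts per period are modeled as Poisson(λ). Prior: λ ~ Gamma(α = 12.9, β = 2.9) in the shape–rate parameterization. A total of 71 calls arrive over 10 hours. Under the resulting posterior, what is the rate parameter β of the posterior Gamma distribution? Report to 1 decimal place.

12.9

With a Gamma(shape α, rate β) prior, the Poisson likelihood is conjugate: the posterior is Gamma(α + ΣXᵢ, β + n).
Posterior: Gamma(α+S, β+n) = Gamma(12.9+71, 2.9+10) = Gamma(83.9, 12.9).
Posterior β = 12.9.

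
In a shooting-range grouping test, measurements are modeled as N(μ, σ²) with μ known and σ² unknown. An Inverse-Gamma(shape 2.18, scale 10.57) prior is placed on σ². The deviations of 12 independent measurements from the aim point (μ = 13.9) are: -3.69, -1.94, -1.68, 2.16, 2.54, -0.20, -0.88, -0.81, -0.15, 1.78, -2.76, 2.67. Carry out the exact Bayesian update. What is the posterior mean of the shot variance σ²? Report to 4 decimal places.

5.0047

With known mean μ and an Inverse-Gamma(α, β) prior on σ², the Normal likelihood is conjugate: posterior is Inv-Gamma(α + n/2, β + Σ(xᵢ−μ)²/2).
Σ(xᵢ−μ)² = (-3.69)² + (-1.94)² + (-1.68)² + (2.16)² + (2.54)² + (-0.20)² + (-0.88)² + (-0.81)² + (-0.15)² + (1.78)² + (-2.76)² + (2.67)² = 50.7272.
Posterior: Inv-Gamma(2.18 + 12/2, 10.57 + 50.7272/2) = Inv-Gamma(8.18, 35.93360).
E[σ²|data] = β/(α−1) = 35.93360/7.18 = 5.0047.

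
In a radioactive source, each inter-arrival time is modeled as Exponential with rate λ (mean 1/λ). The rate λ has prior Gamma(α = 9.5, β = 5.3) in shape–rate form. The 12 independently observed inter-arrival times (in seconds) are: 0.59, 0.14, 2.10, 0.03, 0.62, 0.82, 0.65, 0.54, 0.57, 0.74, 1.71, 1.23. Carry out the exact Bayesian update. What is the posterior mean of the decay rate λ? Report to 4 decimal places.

1.4295

With a Gamma(shape α, rate β) prior on the exponential rate λ, the posterior after n observations with total T = Σxᵢ is Gamma(α+n, β+T).
Sum of observations T = 9.74 seconds; n = 12.
Posterior: Gamma(9.5+12, 5.3+9.74) = Gamma(21.5, 15.04).
Posterior mean of λ = α/β = 21.5/15.04 = 1.4295.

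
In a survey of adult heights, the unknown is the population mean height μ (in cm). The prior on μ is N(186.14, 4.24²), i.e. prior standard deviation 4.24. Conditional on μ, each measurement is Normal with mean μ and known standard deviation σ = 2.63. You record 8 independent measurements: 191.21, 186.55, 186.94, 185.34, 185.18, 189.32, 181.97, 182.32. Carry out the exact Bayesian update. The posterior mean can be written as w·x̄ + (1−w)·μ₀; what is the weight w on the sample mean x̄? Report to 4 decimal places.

For Normal data with known variance σ², a Normal(μ₀, σ₀²) prior on μ is conjugate. Posterior precision = 1/σ₀² + n/σ²; posterior mean is the precision-weighted average of μ₀ and x̄.
σ₀² = 4.24² = 17.9776, σ² = 2.63² = 6.9169. Prior precision 1/σ₀² = 1/17.9776; data precision n/σ² = 8/6.9169.
w = (n/σ²)/(1/σ₀² + n/σ²) = n·σ₀²/(σ² + n·σ₀²) = 8·17.9776/(6.9169 + 8·17.9776) = 143.8208/150.7377 = 0.9541.

0.9541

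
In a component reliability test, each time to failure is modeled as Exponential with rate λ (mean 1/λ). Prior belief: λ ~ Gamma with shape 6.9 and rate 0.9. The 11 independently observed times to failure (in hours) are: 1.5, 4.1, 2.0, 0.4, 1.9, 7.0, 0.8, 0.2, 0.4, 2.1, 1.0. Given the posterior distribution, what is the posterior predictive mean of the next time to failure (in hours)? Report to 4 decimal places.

With a Gamma(shape α, rate β) prior on the exponential rate λ, the posterior after n observations with total T = Σxᵢ is Gamma(α+n, β+T).
Sum of observations T = 21.4 hours; n = 11.
Posterior: Gamma(6.9+11, 0.9+21.4) = Gamma(17.9, 22.3).
The predictive distribution for the next observation is Lomax; its mean is β/(α−1) = 22.3/16.9 = 1.3195.

1.3195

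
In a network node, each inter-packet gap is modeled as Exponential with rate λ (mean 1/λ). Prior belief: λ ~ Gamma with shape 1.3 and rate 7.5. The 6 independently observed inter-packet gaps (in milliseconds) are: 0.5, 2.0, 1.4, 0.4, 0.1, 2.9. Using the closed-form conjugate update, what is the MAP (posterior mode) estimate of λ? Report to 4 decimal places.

0.4257

With a Gamma(shape α, rate β) prior on the exponential rate λ, the posterior after n observations with total T = Σxᵢ is Gamma(α+n, β+T).
Sum of observations T = 7.3 milliseconds; n = 6.
Posterior: Gamma(1.3+6, 7.5+7.3) = Gamma(7.3, 14.8).
Mode = (α−1)/β = 0.4257.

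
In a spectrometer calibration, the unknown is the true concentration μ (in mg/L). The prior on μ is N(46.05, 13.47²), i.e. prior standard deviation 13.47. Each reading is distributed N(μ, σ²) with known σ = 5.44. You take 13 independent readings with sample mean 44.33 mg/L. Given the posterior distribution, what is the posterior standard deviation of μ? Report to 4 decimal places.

For Normal data with known variance σ², a Normal(μ₀, σ₀²) prior on μ is conjugate. Posterior precision = 1/σ₀² + n/σ²; posterior mean is the precision-weighted average of μ₀ and x̄.
σ₀² = 13.47² = 181.4409, σ² = 5.44² = 29.5936; σ² + n·σ₀² = 29.5936 + 13·181.4409 = 2388.3253.
Posterior precision = 1/σ₀² + n/σ² = 1/181.4409 + 13/29.5936 = (σ² + n·σ₀²)/(σ₀²σ²) = 2388.3253/(181.4409·29.5936); posterior variance σₙ² = σ₀²σ²/(σ² + n·σ₀²) = 181.4409·29.5936/2388.3253 = 2.248224.
Posterior SD = √σₙ² = √(181.4409·29.5936/2388.3253) = 1.4994.

1.4994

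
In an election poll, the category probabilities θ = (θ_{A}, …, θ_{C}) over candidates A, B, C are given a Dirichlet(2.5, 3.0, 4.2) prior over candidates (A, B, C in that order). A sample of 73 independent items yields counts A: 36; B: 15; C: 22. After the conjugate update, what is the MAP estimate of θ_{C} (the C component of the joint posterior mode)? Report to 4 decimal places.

0.3162

The Dirichlet prior is conjugate to the Multinomial likelihood: each posterior αⱼ = prior αⱼ + observed count nⱼ.
Posterior concentration: (38.5, 18.0, 26.2), total = 82.7.
Joint mode component: (α_{C}−1)/(Σα−K) = 25.2/79.7 = 0.3162.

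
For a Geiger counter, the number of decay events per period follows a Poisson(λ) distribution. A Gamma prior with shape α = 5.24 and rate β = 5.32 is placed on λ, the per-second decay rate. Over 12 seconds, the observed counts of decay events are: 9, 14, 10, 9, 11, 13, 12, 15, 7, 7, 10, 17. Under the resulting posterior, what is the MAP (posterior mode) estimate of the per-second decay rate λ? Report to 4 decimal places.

With a Gamma(shape α, rate β) prior, the Poisson likelihood is conjugate: the posterior is Gamma(α + ΣXᵢ, β + n).
Sum of counts S = 134 over n = 12 seconds.
Posterior: Gamma(α+S, β+n) = Gamma(5.24+134, 5.32+12) = Gamma(139.24, 17.32).
Mode of Gamma(α,β) for α≥1 is (α−1)/β = 138.24/17.32 = 7.9815.

7.9815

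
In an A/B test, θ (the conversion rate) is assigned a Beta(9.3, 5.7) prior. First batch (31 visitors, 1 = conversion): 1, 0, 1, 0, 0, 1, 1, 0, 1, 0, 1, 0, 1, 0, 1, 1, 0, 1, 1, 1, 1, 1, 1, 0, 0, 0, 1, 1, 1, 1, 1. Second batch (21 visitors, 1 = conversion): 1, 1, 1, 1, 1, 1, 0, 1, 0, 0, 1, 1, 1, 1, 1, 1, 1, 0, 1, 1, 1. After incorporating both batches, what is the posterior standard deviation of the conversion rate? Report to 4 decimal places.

0.0560

The Beta prior is conjugate to a Binomial/Bernoulli likelihood; the update adds successes to α and failures to β.
After batch 1: Beta(9.3+20, 5.7+11) = Beta(29.3, 16.7).
After batch 2: Beta(29.3+17, 16.7+4) = Beta(46.3, 20.7).
Var = αβ/((α+β)²(α+β+1)) = 46.3·20.7/(67.0²·68.0) = 0.00313973; SD = √0.00313973 = 0.0560.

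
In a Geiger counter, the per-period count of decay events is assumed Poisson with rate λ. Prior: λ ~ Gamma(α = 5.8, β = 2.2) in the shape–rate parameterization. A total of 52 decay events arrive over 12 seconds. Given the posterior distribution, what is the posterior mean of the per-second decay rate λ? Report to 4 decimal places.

With a Gamma(shape α, rate β) prior, the Poisson likelihood is conjugate: the posterior is Gamma(α + ΣXᵢ, β + n).
Posterior: Gamma(α+S, β+n) = Gamma(5.8+52, 2.2+12) = Gamma(57.8, 14.2).
Posterior mean = α/β = 57.8/14.2 = 4.0704.

4.0704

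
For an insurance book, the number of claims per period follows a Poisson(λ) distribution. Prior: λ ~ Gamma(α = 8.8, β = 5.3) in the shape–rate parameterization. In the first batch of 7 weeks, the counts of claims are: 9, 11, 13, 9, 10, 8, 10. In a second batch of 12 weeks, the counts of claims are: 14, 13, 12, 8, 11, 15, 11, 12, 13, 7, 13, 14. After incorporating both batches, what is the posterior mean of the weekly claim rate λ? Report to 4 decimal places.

9.1276

With a Gamma(shape α, rate β) prior, the Poisson likelihood is conjugate: the posterior is Gamma(α + ΣXᵢ, β + n).
Batch 1: sum of counts S = 70 over n = 7 weeks.
After batch 1: Gamma(α+S, β+n) = Gamma(8.8+70, 5.3+7) = Gamma(78.8, 12.3).
Batch 2: sum of counts S = 143 over n = 12 weeks.
After batch 2: Gamma(α+S, β+n) = Gamma(78.8+143, 12.3+12) = Gamma(221.8, 24.3).
Posterior mean = α/β = 221.8/24.3 = 9.1276.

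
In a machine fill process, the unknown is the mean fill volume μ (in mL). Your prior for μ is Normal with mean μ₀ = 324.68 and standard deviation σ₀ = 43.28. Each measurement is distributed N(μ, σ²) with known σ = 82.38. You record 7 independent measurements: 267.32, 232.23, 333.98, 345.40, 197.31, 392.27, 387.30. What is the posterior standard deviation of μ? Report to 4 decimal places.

For Normal data with known variance σ², a Normal(μ₀, σ₀²) prior on μ is conjugate. Posterior precision = 1/σ₀² + n/σ²; posterior mean is the precision-weighted average of μ₀ and x̄.
σ₀² = 43.28² = 1873.1584, σ² = 82.38² = 6786.4644; σ² + n·σ₀² = 6786.4644 + 7·1873.1584 = 19898.5732.
Posterior precision = 1/σ₀² + n/σ² = 1/1873.1584 + 7/6786.4644 = (σ² + n·σ₀²)/(σ₀²σ²) = 19898.5732/(1873.1584·6786.4644); posterior variance σₙ² = σ₀²σ²/(σ² + n·σ₀²) = 1873.1584·6786.4644/19898.5732 = 638.845945.
Posterior SD = √σₙ² = √(1873.1584·6786.4644/19898.5732) = 25.2754.

25.2754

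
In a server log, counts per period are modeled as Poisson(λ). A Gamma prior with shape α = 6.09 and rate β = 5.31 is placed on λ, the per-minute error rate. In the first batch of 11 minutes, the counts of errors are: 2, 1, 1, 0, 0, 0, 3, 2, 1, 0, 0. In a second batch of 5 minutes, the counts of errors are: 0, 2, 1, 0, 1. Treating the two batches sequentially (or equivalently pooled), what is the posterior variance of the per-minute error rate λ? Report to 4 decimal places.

0.0442

With a Gamma(shape α, rate β) prior, the Poisson likelihood is conjugate: the posterior is Gamma(α + ΣXᵢ, β + n).
Batch 1: sum of counts S = 10 over n = 11 minutes.
After batch 1: Gamma(α+S, β+n) = Gamma(6.09+10, 5.31+11) = Gamma(16.09, 16.31).
Batch 2: sum of counts S = 4 over n = 5 minutes.
After batch 2: Gamma(α+S, β+n) = Gamma(16.09+4, 16.31+5) = Gamma(20.09, 21.31).
Var = α/β² = 20.09/21.31² = 0.0442.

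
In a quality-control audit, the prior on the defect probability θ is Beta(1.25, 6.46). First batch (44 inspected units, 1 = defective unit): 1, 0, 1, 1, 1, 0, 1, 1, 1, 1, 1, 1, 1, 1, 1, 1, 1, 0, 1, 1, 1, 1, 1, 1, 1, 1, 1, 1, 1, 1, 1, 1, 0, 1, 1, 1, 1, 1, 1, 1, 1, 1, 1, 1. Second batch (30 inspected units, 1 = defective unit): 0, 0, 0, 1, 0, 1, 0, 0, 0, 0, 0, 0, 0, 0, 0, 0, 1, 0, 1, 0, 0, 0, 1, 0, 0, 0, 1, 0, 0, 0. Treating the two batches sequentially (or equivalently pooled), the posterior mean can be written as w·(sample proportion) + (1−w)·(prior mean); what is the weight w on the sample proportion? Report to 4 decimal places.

The Beta prior is conjugate to a Binomial/Bernoulli likelihood; the update adds successes to α and failures to β.
Total number of inspected units: n = 44 + 30 = 74.
Posterior mean = (α₀+k)/(α₀+β₀+n) = [n/(α₀+β₀+n)]·(k/n) + [(α₀+β₀)/(α₀+β₀+n)]·α₀/(α₀+β₀), so only n and the prior enter the weight.
The weight on the data is w = n/(α₀+β₀+n) = 74/(1.25+6.46+74) = 74/81.71 = 0.9056.

0.9056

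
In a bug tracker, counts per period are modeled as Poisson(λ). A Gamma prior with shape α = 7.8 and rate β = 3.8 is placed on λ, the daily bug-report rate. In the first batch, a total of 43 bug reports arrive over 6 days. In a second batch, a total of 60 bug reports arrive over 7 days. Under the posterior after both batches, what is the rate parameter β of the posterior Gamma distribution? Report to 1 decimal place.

With a Gamma(shape α, rate β) prior, the Poisson likelihood is conjugate: the posterior is Gamma(α + ΣXᵢ, β + n).
After batch 1: Gamma(α+S, β+n) = Gamma(7.8+43, 3.8+6) = Gamma(50.8, 9.8).
After batch 2: Gamma(α+S, β+n) = Gamma(50.8+60, 9.8+7) = Gamma(110.8, 16.8).
Posterior β = 16.8.

16.8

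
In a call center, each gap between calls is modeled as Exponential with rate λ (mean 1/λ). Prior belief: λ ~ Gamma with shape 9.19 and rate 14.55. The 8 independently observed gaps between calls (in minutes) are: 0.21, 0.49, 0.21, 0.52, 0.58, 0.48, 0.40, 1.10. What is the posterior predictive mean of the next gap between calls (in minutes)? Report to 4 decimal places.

With a Gamma(shape α, rate β) prior on the exponential rate λ, the posterior after n observations with total T = Σxᵢ is Gamma(α+n, β+T).
Sum of observations T = 3.99 minutes; n = 8.
Posterior: Gamma(9.19+8, 14.55+3.99) = Gamma(17.19, 18.54).
The predictive distribution for the next observation is Lomax; its mean is β/(α−1) = 18.54/16.19 = 1.1452.

1.1452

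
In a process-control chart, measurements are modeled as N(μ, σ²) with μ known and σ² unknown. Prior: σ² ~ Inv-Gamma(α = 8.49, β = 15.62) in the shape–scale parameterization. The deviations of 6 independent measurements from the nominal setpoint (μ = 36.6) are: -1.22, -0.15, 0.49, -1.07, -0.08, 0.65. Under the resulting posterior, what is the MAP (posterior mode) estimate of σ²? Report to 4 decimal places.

1.3837

With known mean μ and an Inverse-Gamma(α, β) prior on σ², the Normal likelihood is conjugate: posterior is Inv-Gamma(α + n/2, β + Σ(xᵢ−μ)²/2).
Σ(xᵢ−μ)² = (-1.22)² + (-0.15)² + (0.49)² + (-1.07)² + (-0.08)² + (0.65)² = 3.3248.
Posterior: Inv-Gamma(8.49 + 6/2, 15.62 + 3.3248/2) = Inv-Gamma(11.49, 17.28240).
Mode = β/(α+1) = 17.28240/12.49 = 1.3837.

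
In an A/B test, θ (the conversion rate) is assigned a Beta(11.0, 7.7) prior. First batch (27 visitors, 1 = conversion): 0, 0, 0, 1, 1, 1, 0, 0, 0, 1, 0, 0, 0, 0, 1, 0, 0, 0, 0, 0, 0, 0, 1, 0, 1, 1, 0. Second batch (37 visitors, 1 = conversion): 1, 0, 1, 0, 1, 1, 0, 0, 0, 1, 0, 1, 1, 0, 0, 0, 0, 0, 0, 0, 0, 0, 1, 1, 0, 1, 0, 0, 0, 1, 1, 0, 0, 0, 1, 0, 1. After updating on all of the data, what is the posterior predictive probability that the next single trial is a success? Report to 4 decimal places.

The Beta prior is conjugate to a Binomial/Bernoulli likelihood; the update adds successes to α and failures to β.
After batch 1: Beta(11.0+8, 7.7+19) = Beta(19.0, 26.7).
After batch 2: Beta(19.0+14, 26.7+23) = Beta(33.0, 49.7).
For a single future Bernoulli trial, P(success | data) = α/(α+β) = 0.3990.

0.3990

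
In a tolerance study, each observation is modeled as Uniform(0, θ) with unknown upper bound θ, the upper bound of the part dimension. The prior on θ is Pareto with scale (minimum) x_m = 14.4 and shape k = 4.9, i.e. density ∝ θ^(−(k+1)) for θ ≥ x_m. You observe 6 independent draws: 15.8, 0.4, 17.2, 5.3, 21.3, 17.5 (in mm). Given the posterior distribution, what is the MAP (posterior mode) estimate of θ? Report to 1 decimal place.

A Pareto(scale x_m, shape k) prior on the upper bound θ of Uniform(0, θ) is conjugate: posterior is Pareto(max(x_m, max xᵢ), k + n).
Sample maximum = 21.3; prior scale x_m = 14.4 → posterior scale = max = 21.3.
Posterior shape = 4.9 + 6 = 10.9.
The Pareto density is decreasing on [x_m, ∞), so the mode is x_m = 21.3.

21.3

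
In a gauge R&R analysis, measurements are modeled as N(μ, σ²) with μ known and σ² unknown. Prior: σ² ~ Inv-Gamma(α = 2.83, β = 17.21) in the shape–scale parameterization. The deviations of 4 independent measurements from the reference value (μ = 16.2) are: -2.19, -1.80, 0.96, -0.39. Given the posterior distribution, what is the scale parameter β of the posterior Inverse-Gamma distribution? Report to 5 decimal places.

With known mean μ and an Inverse-Gamma(α, β) prior on σ², the Normal likelihood is conjugate: posterior is Inv-Gamma(α + n/2, β + Σ(xᵢ−μ)²/2).
Σ(xᵢ−μ)² = (-2.19)² + (-1.80)² + (0.96)² + (-0.39)² = 9.1098.
Posterior: Inv-Gamma(2.83 + 4/2, 17.21 + 9.1098/2) = Inv-Gamma(4.83, 21.76490).
Posterior β = 21.76490.

21.76490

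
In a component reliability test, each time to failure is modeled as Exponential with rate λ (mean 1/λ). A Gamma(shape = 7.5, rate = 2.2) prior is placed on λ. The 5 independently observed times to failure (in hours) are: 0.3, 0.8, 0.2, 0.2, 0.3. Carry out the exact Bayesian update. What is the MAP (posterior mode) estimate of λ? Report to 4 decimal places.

2.8750

With a Gamma(shape α, rate β) prior on the exponential rate λ, the posterior after n observations with total T = Σxᵢ is Gamma(α+n, β+T).
Sum of observations T = 1.8 hours; n = 5.
Posterior: Gamma(7.5+5, 2.2+1.8) = Gamma(12.5, 4.0).
Mode = (α−1)/β = 2.8750.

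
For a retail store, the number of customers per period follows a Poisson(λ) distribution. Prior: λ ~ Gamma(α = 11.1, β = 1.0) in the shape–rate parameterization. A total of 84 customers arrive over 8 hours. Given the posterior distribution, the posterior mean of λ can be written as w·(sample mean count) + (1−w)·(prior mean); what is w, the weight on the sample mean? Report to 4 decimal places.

With a Gamma(shape α, rate β) prior, the Poisson likelihood is conjugate: the posterior is Gamma(α + ΣXᵢ, β + n).
Posterior mean = (α₀+S)/(β₀+n) = [n/(β₀+n)]·(S/n) + [β₀/(β₀+n)]·(α₀/β₀), so only n and β₀ enter the weight.
Weight on data w = n/(β₀+n) = 8/(1.0+8) = 8/9.0 = 0.8889.

0.8889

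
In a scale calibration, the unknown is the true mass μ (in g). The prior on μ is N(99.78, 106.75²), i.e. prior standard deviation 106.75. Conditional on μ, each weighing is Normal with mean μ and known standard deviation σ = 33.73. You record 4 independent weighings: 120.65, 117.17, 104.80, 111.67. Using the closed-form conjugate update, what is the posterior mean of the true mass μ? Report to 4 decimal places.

113.2366

For Normal data with known variance σ², a Normal(μ₀, σ₀²) prior on μ is conjugate. Posterior precision = 1/σ₀² + n/σ²; posterior mean is the precision-weighted average of μ₀ and x̄.
Σxᵢ = 120.65 + 117.17 + 104.80 + 111.67 = 454.29, so n·x̄ = 454.29.
σ₀² = 106.75² = 11395.5625, σ² = 33.73² = 1137.7129; σ² + n·σ₀² = 1137.7129 + 4·11395.5625 = 46719.9629.
Posterior mean = (μ₀/σ₀² + n·x̄/σ²)/(1/σ₀² + n/σ²) = (σ²·μ₀ + σ₀²·n·x̄)/(σ² + n·σ₀²) = (1137.7129·99.78 + 11395.5625·454.29)/46719.9629 = 5290411.081287/46719.9629 = 113.2366.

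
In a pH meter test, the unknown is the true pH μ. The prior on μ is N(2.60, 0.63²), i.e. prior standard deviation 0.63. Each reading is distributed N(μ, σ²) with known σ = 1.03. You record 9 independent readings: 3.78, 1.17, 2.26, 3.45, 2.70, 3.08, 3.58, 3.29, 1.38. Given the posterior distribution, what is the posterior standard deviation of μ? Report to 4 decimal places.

0.3015

For Normal data with known variance σ², a Normal(μ₀, σ₀²) prior on μ is conjugate. Posterior precision = 1/σ₀² + n/σ²; posterior mean is the precision-weighted average of μ₀ and x̄.
σ₀² = 0.63² = 0.3969, σ² = 1.03² = 1.0609; σ² + n·σ₀² = 1.0609 + 9·0.3969 = 4.633.
Posterior precision = 1/σ₀² + n/σ² = 1/0.3969 + 9/1.0609 = (σ² + n·σ₀²)/(σ₀²σ²) = 4.633/(0.3969·1.0609); posterior variance σₙ² = σ₀²σ²/(σ² + n·σ₀²) = 0.3969·1.0609/4.633 = 0.090885.
Posterior SD = √σₙ² = √(0.3969·1.0609/4.633) = 0.3015.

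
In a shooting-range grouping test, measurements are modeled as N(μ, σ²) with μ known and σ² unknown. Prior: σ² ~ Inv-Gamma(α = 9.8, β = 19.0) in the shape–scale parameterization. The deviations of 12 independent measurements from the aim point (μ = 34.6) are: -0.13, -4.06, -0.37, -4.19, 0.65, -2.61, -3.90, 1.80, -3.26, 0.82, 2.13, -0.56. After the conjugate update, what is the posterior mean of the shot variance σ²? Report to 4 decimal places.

With known mean μ and an Inverse-Gamma(α, β) prior on σ², the Normal likelihood is conjugate: posterior is Inv-Gamma(α + n/2, β + Σ(xᵢ−μ)²/2).
Σ(xᵢ−μ)² = (-0.13)² + (-4.06)² + (-0.37)² + (-4.19)² + (0.65)² + (-2.61)² + (-3.90)² + (1.80)² + (-3.26)² + (0.82)² + (2.13)² + (-0.56)² = 76.0286.
Posterior: Inv-Gamma(9.8 + 12/2, 19.0 + 76.0286/2) = Inv-Gamma(15.80, 57.01430).
E[σ²|data] = β/(α−1) = 57.01430/14.80 = 3.8523.

3.8523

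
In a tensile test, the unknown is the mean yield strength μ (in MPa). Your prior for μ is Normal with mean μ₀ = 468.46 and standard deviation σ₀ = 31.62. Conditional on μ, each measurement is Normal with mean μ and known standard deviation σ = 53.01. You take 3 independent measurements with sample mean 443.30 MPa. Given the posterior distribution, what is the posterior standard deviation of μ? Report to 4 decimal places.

For Normal data with known variance σ², a Normal(μ₀, σ₀²) prior on μ is conjugate. Posterior precision = 1/σ₀² + n/σ²; posterior mean is the precision-weighted average of μ₀ and x̄.
σ₀² = 31.62² = 999.8244, σ² = 53.01² = 2810.0601; σ² + n·σ₀² = 2810.0601 + 3·999.8244 = 5809.5333.
Posterior precision = 1/σ₀² + n/σ² = 1/999.8244 + 3/2810.0601 = (σ² + n·σ₀²)/(σ₀²σ²) = 5809.5333/(999.8244·2810.0601); posterior variance σₙ² = σ₀²σ²/(σ² + n·σ₀²) = 999.8244·2810.0601/5809.5333 = 483.613142.
Posterior SD = √σₙ² = √(999.8244·2810.0601/5809.5333) = 21.9912.

21.9912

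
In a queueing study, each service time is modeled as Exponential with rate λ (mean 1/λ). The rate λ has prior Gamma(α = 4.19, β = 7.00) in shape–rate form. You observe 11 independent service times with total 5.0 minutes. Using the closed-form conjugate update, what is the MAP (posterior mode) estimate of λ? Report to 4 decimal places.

With a Gamma(shape α, rate β) prior on the exponential rate λ, the posterior after n observations with total T = Σxᵢ is Gamma(α+n, β+T).
Posterior: Gamma(4.19+11, 7.00+5.0) = Gamma(15.19, 12.00).
Mode = (α−1)/β = 1.1825.

1.1825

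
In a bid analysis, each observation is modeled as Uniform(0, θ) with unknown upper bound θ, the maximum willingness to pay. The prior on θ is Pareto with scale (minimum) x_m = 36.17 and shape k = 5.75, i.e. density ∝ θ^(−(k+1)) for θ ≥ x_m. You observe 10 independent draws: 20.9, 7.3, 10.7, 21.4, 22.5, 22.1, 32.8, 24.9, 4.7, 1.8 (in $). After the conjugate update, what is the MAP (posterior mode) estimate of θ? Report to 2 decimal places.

36.17

A Pareto(scale x_m, shape k) prior on the upper bound θ of Uniform(0, θ) is conjugate: posterior is Pareto(max(x_m, max xᵢ), k + n).
Sample maximum = 32.8; prior scale x_m = 36.17 → posterior scale = max = 36.17.
Posterior shape = 5.75 + 10 = 15.75.
The Pareto density is decreasing on [x_m, ∞), so the mode is x_m = 36.17.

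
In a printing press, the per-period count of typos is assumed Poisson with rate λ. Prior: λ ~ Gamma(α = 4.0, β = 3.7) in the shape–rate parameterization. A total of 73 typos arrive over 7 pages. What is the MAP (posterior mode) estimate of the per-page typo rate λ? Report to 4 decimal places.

7.1028

With a Gamma(shape α, rate β) prior, the Poisson likelihood is conjugate: the posterior is Gamma(α + ΣXᵢ, β + n).
Posterior: Gamma(α+S, β+n) = Gamma(4.0+73, 3.7+7) = Gamma(77.0, 10.7).
Mode of Gamma(α,β) for α≥1 is (α−1)/β = 76.0/10.7 = 7.1028.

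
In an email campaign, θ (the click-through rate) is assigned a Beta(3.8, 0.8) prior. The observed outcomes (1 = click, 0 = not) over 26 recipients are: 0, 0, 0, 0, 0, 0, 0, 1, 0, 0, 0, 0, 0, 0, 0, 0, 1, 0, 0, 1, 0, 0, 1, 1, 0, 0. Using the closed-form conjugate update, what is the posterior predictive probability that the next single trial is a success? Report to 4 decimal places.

0.2876

The Beta prior is conjugate to a Binomial/Bernoulli likelihood; the update adds successes to α and failures to β.
Posterior: Beta(α+k, β+n−k) = Beta(3.8+5, 0.8+21) = Beta(8.8, 21.8).
For a single future Bernoulli trial, P(success | data) = α/(α+β) = 0.2876.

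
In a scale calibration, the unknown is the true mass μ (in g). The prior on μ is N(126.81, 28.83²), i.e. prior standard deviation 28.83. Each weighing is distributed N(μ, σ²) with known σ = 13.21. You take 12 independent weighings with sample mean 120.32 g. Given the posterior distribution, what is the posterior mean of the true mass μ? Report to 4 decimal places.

For Normal data with known variance σ², a Normal(μ₀, σ₀²) prior on μ is conjugate. Posterior precision = 1/σ₀² + n/σ²; posterior mean is the precision-weighted average of μ₀ and x̄.
n·x̄ = 12·120.32 = 1443.84.
σ₀² = 28.83² = 831.1689, σ² = 13.21² = 174.5041; σ² + n·σ₀² = 174.5041 + 12·831.1689 = 10148.5309.
Posterior mean = (μ₀/σ₀² + n·x̄/σ²)/(1/σ₀² + n/σ²) = (σ²·μ₀ + σ₀²·n·x̄)/(σ² + n·σ₀²) = (174.5041·126.81 + 831.1689·1443.84)/10148.5309 = 1222203.769497/10148.5309 = 120.4316.

120.4316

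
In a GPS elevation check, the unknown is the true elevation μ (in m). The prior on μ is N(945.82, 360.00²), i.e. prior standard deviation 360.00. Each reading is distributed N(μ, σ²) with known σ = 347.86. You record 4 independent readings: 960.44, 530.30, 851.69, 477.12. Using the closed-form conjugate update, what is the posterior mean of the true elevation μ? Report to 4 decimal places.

750.4836

For Normal data with known variance σ², a Normal(μ₀, σ₀²) prior on μ is conjugate. Posterior precision = 1/σ₀² + n/σ²; posterior mean is the precision-weighted average of μ₀ and x̄.
Σxᵢ = 960.44 + 530.30 + 851.69 + 477.12 = 2819.55, so n·x̄ = 2819.55.
σ₀² = 360.00² = 129600, σ² = 347.86² = 121006.5796; σ² + n·σ₀² = 121006.5796 + 4·129600 = 639406.5796.
Posterior mean = (μ₀/σ₀² + n·x̄/σ²)/(1/σ₀² + n/σ²) = (σ²·μ₀ + σ₀²·n·x̄)/(σ² + n·σ₀²) = (121006.5796·945.82 + 129600·2819.55)/639406.5796 = 479864123.117272/639406.5796 = 750.4836.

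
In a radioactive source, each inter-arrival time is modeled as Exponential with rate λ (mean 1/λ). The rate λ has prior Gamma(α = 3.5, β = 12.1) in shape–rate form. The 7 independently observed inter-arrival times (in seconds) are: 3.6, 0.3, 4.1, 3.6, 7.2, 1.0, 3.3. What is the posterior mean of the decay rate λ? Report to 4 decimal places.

With a Gamma(shape α, rate β) prior on the exponential rate λ, the posterior after n observations with total T = Σxᵢ is Gamma(α+n, β+T).
Sum of observations T = 23.1 seconds; n = 7.
Posterior: Gamma(3.5+7, 12.1+23.1) = Gamma(10.5, 35.2).
Posterior mean of λ = α/β = 10.5/35.2 = 0.2983.

0.2983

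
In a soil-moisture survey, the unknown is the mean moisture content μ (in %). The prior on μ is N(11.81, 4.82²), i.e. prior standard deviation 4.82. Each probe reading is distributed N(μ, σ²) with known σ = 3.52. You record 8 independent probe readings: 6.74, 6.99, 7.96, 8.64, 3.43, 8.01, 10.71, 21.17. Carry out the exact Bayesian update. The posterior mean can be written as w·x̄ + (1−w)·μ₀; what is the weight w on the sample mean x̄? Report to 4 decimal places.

0.9375

For Normal data with known variance σ², a Normal(μ₀, σ₀²) prior on μ is conjugate. Posterior precision = 1/σ₀² + n/σ²; posterior mean is the precision-weighted average of μ₀ and x̄.
σ₀² = 4.82² = 23.2324, σ² = 3.52² = 12.3904. Prior precision 1/σ₀² = 1/23.2324; data precision n/σ² = 8/12.3904.
w = (n/σ²)/(1/σ₀² + n/σ²) = n·σ₀²/(σ² + n·σ₀²) = 8·23.2324/(12.3904 + 8·23.2324) = 185.8592/198.2496 = 0.9375.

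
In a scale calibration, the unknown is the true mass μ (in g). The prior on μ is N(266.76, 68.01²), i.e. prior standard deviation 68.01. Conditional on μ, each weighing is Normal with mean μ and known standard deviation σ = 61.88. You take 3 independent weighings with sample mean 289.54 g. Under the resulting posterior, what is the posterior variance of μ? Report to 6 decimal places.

For Normal data with known variance σ², a Normal(μ₀, σ₀²) prior on μ is conjugate. Posterior precision = 1/σ₀² + n/σ²; posterior mean is the precision-weighted average of μ₀ and x̄.
σ₀² = 68.01² = 4625.3601, σ² = 61.88² = 3829.1344; σ² + n·σ₀² = 3829.1344 + 3·4625.3601 = 17705.2147.
Posterior precision = 1/σ₀² + n/σ² = 1/4625.3601 + 3/3829.1344 = (σ² + n·σ₀²)/(σ₀²σ²) = 17705.2147/(4625.3601·3829.1344); posterior variance σₙ² = σ₀²σ²/(σ² + n·σ₀²) = 4625.3601·3829.1344/17705.2147 = 1000.333844.

1000.333844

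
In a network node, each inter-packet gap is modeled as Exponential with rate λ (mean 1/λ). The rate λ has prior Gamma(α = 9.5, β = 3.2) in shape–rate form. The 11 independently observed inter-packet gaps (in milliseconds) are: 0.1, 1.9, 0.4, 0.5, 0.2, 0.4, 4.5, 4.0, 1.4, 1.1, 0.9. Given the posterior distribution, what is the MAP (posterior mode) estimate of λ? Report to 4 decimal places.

With a Gamma(shape α, rate β) prior on the exponential rate λ, the posterior after n observations with total T = Σxᵢ is Gamma(α+n, β+T).
Sum of observations T = 15.4 milliseconds; n = 11.
Posterior: Gamma(9.5+11, 3.2+15.4) = Gamma(20.5, 18.6).
Mode = (α−1)/β = 1.0484.

1.0484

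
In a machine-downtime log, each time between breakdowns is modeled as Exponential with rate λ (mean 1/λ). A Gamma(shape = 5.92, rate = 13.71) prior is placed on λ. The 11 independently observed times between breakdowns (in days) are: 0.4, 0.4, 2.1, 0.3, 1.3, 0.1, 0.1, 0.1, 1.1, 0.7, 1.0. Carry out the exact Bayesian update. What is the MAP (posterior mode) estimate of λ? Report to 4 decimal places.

With a Gamma(shape α, rate β) prior on the exponential rate λ, the posterior after n observations with total T = Σxᵢ is Gamma(α+n, β+T).
Sum of observations T = 7.6 days; n = 11.
Posterior: Gamma(5.92+11, 13.71+7.6) = Gamma(16.92, 21.31).
Mode = (α−1)/β = 0.7471.

0.7471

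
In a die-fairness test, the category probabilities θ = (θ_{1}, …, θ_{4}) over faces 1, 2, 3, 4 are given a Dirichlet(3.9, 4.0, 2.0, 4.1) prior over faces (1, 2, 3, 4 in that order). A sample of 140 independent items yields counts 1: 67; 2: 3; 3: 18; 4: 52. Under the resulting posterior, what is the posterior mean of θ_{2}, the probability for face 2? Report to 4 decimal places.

The Dirichlet prior is conjugate to the Multinomial likelihood: each posterior αⱼ = prior αⱼ + observed count nⱼ.
Posterior concentration: (70.9, 7.0, 20.0, 56.1), total = 154.0.
E[θ_{2}|data] = α_{2}/Σα = 7.0/154.0 = 0.0455.

0.0455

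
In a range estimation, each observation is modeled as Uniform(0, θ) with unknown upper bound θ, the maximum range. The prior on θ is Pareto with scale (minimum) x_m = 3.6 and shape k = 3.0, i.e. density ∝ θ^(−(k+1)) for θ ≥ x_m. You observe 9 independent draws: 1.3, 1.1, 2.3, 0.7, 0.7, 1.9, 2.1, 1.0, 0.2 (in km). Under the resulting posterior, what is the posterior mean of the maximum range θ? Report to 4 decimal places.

3.9273

A Pareto(scale x_m, shape k) prior on the upper bound θ of Uniform(0, θ) is conjugate: posterior is Pareto(max(x_m, max xᵢ), k + n).
Sample maximum = 2.3; prior scale x_m = 3.6 → posterior scale = max = 3.6.
Posterior shape = 3.0 + 9 = 12.0.
E[θ|data] = k·x_m/(k−1) = 12.0·3.6/11.0 = 3.9273.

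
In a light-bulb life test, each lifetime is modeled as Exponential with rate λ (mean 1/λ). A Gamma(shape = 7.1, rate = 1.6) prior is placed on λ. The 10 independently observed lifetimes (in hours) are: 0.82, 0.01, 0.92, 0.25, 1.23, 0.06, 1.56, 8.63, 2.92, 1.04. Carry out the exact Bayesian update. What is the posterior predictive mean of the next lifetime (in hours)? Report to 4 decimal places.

1.1826

With a Gamma(shape α, rate β) prior on the exponential rate λ, the posterior after n observations with total T = Σxᵢ is Gamma(α+n, β+T).
Sum of observations T = 17.44 hours; n = 10.
Posterior: Gamma(7.1+10, 1.6+17.44) = Gamma(17.1, 19.04).
The predictive distribution for the next observation is Lomax; its mean is β/(α−1) = 19.04/16.1 = 1.1826.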